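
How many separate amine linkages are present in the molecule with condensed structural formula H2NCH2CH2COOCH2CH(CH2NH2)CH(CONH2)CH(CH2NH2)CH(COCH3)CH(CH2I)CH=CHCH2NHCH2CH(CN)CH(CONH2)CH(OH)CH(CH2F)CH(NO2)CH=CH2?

Reading the structure from left to right:
  H2NCH2: –NH2 on an sp³ carbon with no adjacent C=O → amine.
  CH2COOCH2: –C(=O)–O–C with C on the carbonyl side → ester.
  CH(CH2NH2): pendant –CH2NH2: N on sp³ C, no adjacent C=O → amine.
  CH(CONH2): pendant –CONH2: carbonyl C bonded to C and N → amide.
  CH(CH2NH2): pendant –CH2NH2: N on sp³ C, no adjacent C=O → amine.
  CH(COCH3): pendant –COCH3: carbonyl C bonded to two carbons → ketone.
  CH(CH2I): pendant –CH2X: halogen on sp³ carbon → alkyl halide.
  CH=CH: C=C double bond → alkene.
  CH2NHCH2: C–N–C with sp³ carbons and no adjacent C=O → amine (secondary).
  CH(CN): pendant –C≡N: nitrile.
  CH(CONH2): pendant –CONH2: carbonyl C bonded to C and N → amide.
  CH(OH): –OH on an sp³ carbon → alcohol (secondary).
  CH(CH2F): pendant –CH2X: halogen on sp³ carbon → alkyl halide.
  CH(NO2): –NO2 on an sp³ carbon → nitro (the N=O is not a carbonyl).
  CH=CH2: C=C double bond → alkene.
Amine appears at: H2NCH2, CH(CH2NH2), CH(CH2NH2), CH2NHCH2 → 4.

4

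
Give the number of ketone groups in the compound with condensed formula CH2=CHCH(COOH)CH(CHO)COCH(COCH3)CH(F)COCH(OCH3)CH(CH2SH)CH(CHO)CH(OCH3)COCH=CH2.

C=C double bond → alkene.
pendant –COOH: carbonyl C bonded to C and –OH → carboxylic acid.
pendant –CHO: carbonyl C bonded to C and H → aldehyde.
–C(=O)– with carbon on both sides → ketone.
pendant –COCH3: carbonyl C bonded to two carbons → ketone.
halogen on an sp³ carbon → alkyl halide.
–C(=O)– with carbon on both sides → ketone.
pendant –OCH3: C–O–C with sp³ C, no adjacent C=O → ether.
pendant –CH2SH → thiol.
pendant –CHO: carbonyl C bonded to C and H → aldehyde.
pendant –OCH3: C–O–C with sp³ C, no adjacent C=O → ether.
–C(=O)– with carbon on both sides → ketone.
C=C double bond → alkene.
Ketone appears at: CO, CH(COCH3), CO, CO → 4.

4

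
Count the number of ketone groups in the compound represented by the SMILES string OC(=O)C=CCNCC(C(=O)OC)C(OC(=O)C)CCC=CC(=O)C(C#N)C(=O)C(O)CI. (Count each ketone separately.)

Working along the chain:
  HOOC: –COOH: carbonyl C bonded to –OH and C → carboxylic acid (the –OH is not a separate alcohol).
  CH=CH: C=C double bond → alkene.
  CH2NHCH2: C–N–C with sp³ carbons and no adjacent C=O → amine (secondary).
  CH(COOCH3): pendant –COOCH3: carbonyl C bonded to C and –OCH3 → ester.
  CH(OCOCH3): pendant –OC(=O)CH3: an acyloxy group → ester.
  CH=CH: C=C double bond → alkene.
  CO: –C(=O)– with carbon on both sides → ketone.
  CH(CN): pendant –C≡N: nitrile.
  CO: –C(=O)– with carbon on both sides → ketone.
  CH(OH): –OH on an sp³ carbon → alcohol (secondary).
  CH2I: halogen on an sp³ carbon → alkyl halide.
Ketone appears at: CO, CO → 2.

2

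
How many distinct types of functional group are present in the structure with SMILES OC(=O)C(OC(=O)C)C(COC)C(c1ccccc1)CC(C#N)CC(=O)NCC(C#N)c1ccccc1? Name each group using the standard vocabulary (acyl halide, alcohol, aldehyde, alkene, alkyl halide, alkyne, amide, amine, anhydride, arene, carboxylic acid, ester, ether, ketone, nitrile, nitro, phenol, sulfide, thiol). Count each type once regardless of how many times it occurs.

Reading the structure from left to right:
  HOOC: –COOH: carbonyl C bonded to –OH and C → carboxylic acid (the –OH is not a separate alcohol).
  CH(OCOCH3): pendant –OC(=O)CH3: an acyloxy group → ester.
  CH(CH2OCH3): pendant –CH2OCH3: C–O–C linkage → ether.
  CH(C6H5): pendant –C6H5: benzene ring → arene.
  CH(CN): pendant –C≡N: nitrile.
  CH2CONHCH2: –C(=O)–N– linkage → amide (the N is not an amine).
  CH(CN): pendant –C≡N: nitrile.
  C6H5: –C6H5 phenyl ring → arene.
Distinct types present: amide, arene, carboxylic acid, ester, ether, nitrile.

6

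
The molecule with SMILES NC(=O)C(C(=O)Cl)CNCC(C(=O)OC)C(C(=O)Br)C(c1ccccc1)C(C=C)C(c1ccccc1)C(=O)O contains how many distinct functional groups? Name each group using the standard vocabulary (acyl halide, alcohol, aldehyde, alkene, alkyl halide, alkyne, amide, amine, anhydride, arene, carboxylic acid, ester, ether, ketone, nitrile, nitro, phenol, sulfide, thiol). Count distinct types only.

7

–C(=O)NH2: carbonyl C bonded to C and to N → amide (the N is not a separate amine).
pendant –C(=O)X: carbonyl C bonded to C and halogen → acyl halide.
C–N–C with sp³ carbons and no adjacent C=O → amine (secondary).
pendant –COOCH3: carbonyl C bonded to C and –OCH3 → ester.
pendant –C(=O)X: carbonyl C bonded to C and halogen → acyl halide.
pendant –C6H5: benzene ring → arene.
pendant –CH=CH2: C=C double bond → alkene.
pendant –C6H5: benzene ring → arene.
–COOH: carbonyl C bonded to –OH and C → carboxylic acid (the –OH is not a separate alcohol).
Distinct types present: acyl halide, alkene, amide, amine, arene, carboxylic acid, ester.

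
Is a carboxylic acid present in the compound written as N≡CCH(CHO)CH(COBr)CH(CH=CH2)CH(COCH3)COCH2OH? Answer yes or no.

no

Reading the structure from left to right:
  N≡C: N≡C–: carbon triple-bonded to nitrogen → nitrile.
  CH(CHO): pendant –CHO: carbonyl C bonded to C and H → aldehyde.
  CH(COBr): pendant –C(=O)X: carbonyl C bonded to C and halogen → acyl halide.
  CH(CH=CH2): pendant –CH=CH2: C=C double bond → alkene.
  CH(COCH3): pendant –COCH3: carbonyl C bonded to two carbons → ketone.
  CO: –C(=O)– with carbon on both sides → ketone.
  CH2OH: –OH on an sp³ carbon → alcohol.
The groups actually present are: acyl halide, alcohol, aldehyde, alkene, ketone, nitrile.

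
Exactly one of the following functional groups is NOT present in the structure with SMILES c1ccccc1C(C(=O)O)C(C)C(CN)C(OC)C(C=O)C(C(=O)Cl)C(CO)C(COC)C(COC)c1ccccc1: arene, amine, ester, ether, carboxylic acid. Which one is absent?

ether: present (CH(OCH3) — pendant –OCH3: C–O–C with sp³ C, no adjacent C=O → ether).
amine: present (CH(CH2NH2) — pendant –CH2NH2: N on sp³ C, no adjacent C=O → amine).
carboxylic acid: present (CH(COOH) — pendant –COOH: carbonyl C bonded to C and –OH → carboxylic acid).
arene: present (C6H5 — C6H5– phenyl ring → arene).
ester: no segment matches this pattern.

ester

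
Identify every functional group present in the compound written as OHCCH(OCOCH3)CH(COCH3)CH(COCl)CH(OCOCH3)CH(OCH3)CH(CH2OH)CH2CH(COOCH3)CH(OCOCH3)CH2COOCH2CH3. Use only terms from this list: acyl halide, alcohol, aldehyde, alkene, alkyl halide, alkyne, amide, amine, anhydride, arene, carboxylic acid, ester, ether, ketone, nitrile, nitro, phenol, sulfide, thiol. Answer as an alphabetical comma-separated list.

terminal –CHO: carbonyl C bonded to H and C → aldehyde.
pendant –OC(=O)CH3: an acyloxy group → ester.
pendant –COCH3: carbonyl C bonded to two carbons → ketone.
pendant –C(=O)X: carbonyl C bonded to C and halogen → acyl halide.
pendant –OC(=O)CH3: an acyloxy group → ester.
pendant –OCH3: C–O–C with sp³ C, no adjacent C=O → ether.
pendant –CH2OH on an sp³ backbone C → alcohol.
pendant –COOCH3: carbonyl C bonded to C and –OCH3 → ester.
pendant –OC(=O)CH3: an acyloxy group → ester.
–C(=O)–O–C with C on the carbonyl side → ester.

acyl halide, alcohol, aldehyde, ester, ether, ketone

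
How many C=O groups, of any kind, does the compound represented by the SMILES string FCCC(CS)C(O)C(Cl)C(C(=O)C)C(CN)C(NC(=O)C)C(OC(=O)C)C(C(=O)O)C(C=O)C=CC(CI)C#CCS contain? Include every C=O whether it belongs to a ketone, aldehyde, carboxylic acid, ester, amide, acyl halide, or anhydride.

CH(COCH3): ketone, 1 C=O (running total 1).
CH(NHCOCH3): amide, 1 C=O (running total 2).
CH(OCOCH3): ester, 1 C=O (running total 3).
CH(COOH): carboxylic acid, 1 C=O (running total 4).
CH(CHO): aldehyde, 1 C=O (running total 5).

5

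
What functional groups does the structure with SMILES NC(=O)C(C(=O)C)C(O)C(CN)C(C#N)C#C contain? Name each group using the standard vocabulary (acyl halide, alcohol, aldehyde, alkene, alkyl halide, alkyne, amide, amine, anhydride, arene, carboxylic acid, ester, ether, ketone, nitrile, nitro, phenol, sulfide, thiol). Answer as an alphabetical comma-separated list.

alcohol, alkyne, amide, amine, ketone, nitrile

–C(=O)NH2: carbonyl C bonded to C and to N → amide (the N is not a separate amine).
pendant –COCH3: carbonyl C bonded to two carbons → ketone.
–OH on an sp³ carbon → alcohol (secondary).
pendant –CH2NH2: N on sp³ C, no adjacent C=O → amine.
pendant –C≡N: nitrile.
C≡C triple bond → alkyne.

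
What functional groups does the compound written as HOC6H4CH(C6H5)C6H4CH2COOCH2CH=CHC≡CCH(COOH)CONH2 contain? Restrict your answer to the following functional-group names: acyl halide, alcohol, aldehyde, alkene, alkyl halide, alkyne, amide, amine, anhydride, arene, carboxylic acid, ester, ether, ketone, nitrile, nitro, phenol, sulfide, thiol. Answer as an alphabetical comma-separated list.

Working along the chain:
  HOC6H4: –OH attached directly to an aromatic ring → phenol (not alcohol); the ring itself is an arene.
  CH(C6H5): pendant –C6H5: benzene ring → arene.
  C6H4: para-disubstituted benzene ring → arene.
  CH2COOCH2: –C(=O)–O–C with C on the carbonyl side → ester.
  CH=CH: C=C double bond → alkene.
  C≡C: C≡C triple bond → alkyne.
  CH(COOH): pendant –COOH: carbonyl C bonded to C and –OH → carboxylic acid.
  CONH2: –C(=O)NH2: carbonyl C bonded to C and to N → amide (the N is not a separate amine).

alkene, alkyne, amide, arene, carboxylic acid, ester, phenol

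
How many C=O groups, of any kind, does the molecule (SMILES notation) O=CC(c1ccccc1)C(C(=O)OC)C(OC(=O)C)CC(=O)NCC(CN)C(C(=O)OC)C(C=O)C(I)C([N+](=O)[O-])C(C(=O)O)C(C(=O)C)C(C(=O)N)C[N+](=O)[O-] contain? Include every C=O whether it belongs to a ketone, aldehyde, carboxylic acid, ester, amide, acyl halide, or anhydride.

9

OHC: aldehyde, 1 C=O (running total 1).
CH(COOCH3): ester, 1 C=O (running total 2).
CH(OCOCH3): ester, 1 C=O (running total 3).
CH2CONHCH2: amide, 1 C=O (running total 4).
CH(COOCH3): ester, 1 C=O (running total 5).
CH(CHO): aldehyde, 1 C=O (running total 6).
CH(COOH): carboxylic acid, 1 C=O (running total 7).
CH(COCH3): ketone, 1 C=O (running total 8).
CH(CONH2): amide, 1 C=O (running total 9).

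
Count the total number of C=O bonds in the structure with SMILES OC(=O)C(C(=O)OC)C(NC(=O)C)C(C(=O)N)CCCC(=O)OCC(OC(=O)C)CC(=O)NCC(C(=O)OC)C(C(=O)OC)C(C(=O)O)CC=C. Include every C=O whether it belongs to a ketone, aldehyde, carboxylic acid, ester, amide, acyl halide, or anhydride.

HOOC: carboxylic acid, 1 C=O (running total 1).
CH(COOCH3): ester, 1 C=O (running total 2).
CH(NHCOCH3): amide, 1 C=O (running total 3).
CH(CONH2): amide, 1 C=O (running total 4).
CH2COOCH2: ester, 1 C=O (running total 5).
CH(OCOCH3): ester, 1 C=O (running total 6).
CH2CONHCH2: amide, 1 C=O (running total 7).
CH(COOCH3): ester, 1 C=O (running total 8).
CH(COOCH3): ester, 1 C=O (running total 9).
CH(COOH): carboxylic acid, 1 C=O (running total 10).

10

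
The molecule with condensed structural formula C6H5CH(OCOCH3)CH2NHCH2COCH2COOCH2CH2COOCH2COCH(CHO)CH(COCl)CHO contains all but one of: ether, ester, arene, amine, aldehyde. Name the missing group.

amine: present (CH2NHCH2 — C–N–C with sp³ carbons and no adjacent C=O → amine (secondary)).
aldehyde: present (CH(CHO) — pendant –CHO: carbonyl C bonded to C and H → aldehyde).
arene: present (C6H5 — C6H5– phenyl ring → arene).
ester: present (CH(OCOCH3) — pendant –OC(=O)CH3: an acyloxy group → ester).
ether: absent. In each of CH(OCOCH3) and CH2COOCH2, the C–O–C oxygen is adjacent to a C=O, so it belongs to an ester, not an ether.

ether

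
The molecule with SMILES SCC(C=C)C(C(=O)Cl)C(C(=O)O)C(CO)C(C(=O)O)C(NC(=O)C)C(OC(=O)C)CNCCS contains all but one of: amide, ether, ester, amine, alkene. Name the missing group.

amine: present (CH2NHCH2 — C–N–C with sp³ carbons and no adjacent C=O → amine (secondary)).
alkene: present (CH(CH=CH2) — pendant –CH=CH2: C=C double bond → alkene).
ester: present (CH(OCOCH3) — pendant –OC(=O)CH3: an acyloxy group → ester).
amide: present (CH(NHCOCH3) — pendant –NHC(=O)CH3: N bonded to a carbonyl → amide (not amine)).
ether: absent. In CH(OCOCH3), the C–O–C oxygen is adjacent to a C=O, so it belongs to an ester, not an ether.

ether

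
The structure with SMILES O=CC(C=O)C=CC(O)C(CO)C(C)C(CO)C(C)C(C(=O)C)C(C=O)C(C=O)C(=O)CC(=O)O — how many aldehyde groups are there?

4

Reading the structure from left to right:
  OHC: terminal –CHO: carbonyl C bonded to H and C → aldehyde.
  CH(CHO): pendant –CHO: carbonyl C bonded to C and H → aldehyde.
  CH=CH: C=C double bond → alkene.
  CH(OH): –OH on an sp³ carbon → alcohol (secondary).
  CH(CH2OH): pendant –CH2OH on an sp³ backbone C → alcohol.
  CH(CH2OH): pendant –CH2OH on an sp³ backbone C → alcohol.
  CH(COCH3): pendant –COCH3: carbonyl C bonded to two carbons → ketone.
  CH(CHO): pendant –CHO: carbonyl C bonded to C and H → aldehyde.
  CH(CHO): pendant –CHO: carbonyl C bonded to C and H → aldehyde.
  CO: –C(=O)– with carbon on both sides → ketone.
  COOH: –COOH: carbonyl C bonded to –OH and C → carboxylic acid (the –OH is not a separate alcohol).
Aldehyde appears at: OHC, CH(CHO), CH(CHO), CH(CHO) → 4.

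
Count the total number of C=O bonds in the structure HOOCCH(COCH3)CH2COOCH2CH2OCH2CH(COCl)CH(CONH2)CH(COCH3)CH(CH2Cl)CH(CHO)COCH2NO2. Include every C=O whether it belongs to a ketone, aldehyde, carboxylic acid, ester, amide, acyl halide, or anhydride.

HOOC: carboxylic acid, 1 C=O (running total 1).
CH(COCH3): ketone, 1 C=O (running total 2).
CH2COOCH2: ester, 1 C=O (running total 3).
CH(COCl): acyl halide, 1 C=O (running total 4).
CH(CONH2): amide, 1 C=O (running total 5).
CH(COCH3): ketone, 1 C=O (running total 6).
CH(CHO): aldehyde, 1 C=O (running total 7).
CO: ketone, 1 C=O (running total 8).

8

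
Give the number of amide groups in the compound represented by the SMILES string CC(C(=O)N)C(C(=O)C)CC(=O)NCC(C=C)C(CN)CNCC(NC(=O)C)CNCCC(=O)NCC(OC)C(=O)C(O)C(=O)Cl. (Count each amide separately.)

4

Taking each segment in turn:
  CH(CONH2): pendant –CONH2: carbonyl C bonded to C and N → amide.
  CH(COCH3): pendant –COCH3: carbonyl C bonded to two carbons → ketone.
  CH2CONHCH2: –C(=O)–N– linkage → amide (the N is not an amine).
  CH(CH=CH2): pendant –CH=CH2: C=C double bond → alkene.
  CH(CH2NH2): pendant –CH2NH2: N on sp³ C, no adjacent C=O → amine.
  CH2NHCH2: C–N–C with sp³ carbons and no adjacent C=O → amine (secondary).
  CH(NHCOCH3): pendant –NHC(=O)CH3: N bonded to a carbonyl → amide (not amine).
  CH2NHCH2: C–N–C with sp³ carbons and no adjacent C=O → amine (secondary).
  CH2CONHCH2: –C(=O)–N– linkage → amide (the N is not an amine).
  CH(OCH3): pendant –OCH3: C–O–C with sp³ C, no adjacent C=O → ether.
  CO: –C(=O)– with carbon on both sides → ketone.
  CH(OH): –OH on an sp³ carbon → alcohol (secondary).
  COCl: –C(=O)Cl: carbonyl C bonded to C and to a halogen → acyl halide (not alkyl halide).
Amide appears at: CH(CONH2), CH2CONHCH2, CH(NHCOCH3), CH2CONHCH2 → 4.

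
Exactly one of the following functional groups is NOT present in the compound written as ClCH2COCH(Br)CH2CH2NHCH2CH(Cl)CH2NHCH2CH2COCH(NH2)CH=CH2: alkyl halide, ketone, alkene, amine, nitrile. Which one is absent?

nitrile

alkene: present (CH=CH2 — C=C double bond → alkene).
amine: present (CH2NHCH2 — C–N–C with sp³ carbons and no adjacent C=O → amine (secondary)).
ketone: present (CO — –C(=O)– with carbon on both sides → ketone).
alkyl halide: present (ClCH2 — halogen on an sp³ carbon → alkyl halide).
nitrile: no segment matches this pattern.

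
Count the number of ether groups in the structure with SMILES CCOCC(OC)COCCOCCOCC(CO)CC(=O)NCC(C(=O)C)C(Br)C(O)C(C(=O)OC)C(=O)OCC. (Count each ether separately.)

Working along the chain:
  CH2OCH2: C–O–C with sp³ carbons on both sides and no adjacent C=O → ether.
  CH(OCH3): pendant –OCH3: C–O–C with sp³ C, no adjacent C=O → ether.
  CH2OCH2: C–O–C with sp³ carbons on both sides and no adjacent C=O → ether.
  CH2OCH2: C–O–C with sp³ carbons on both sides and no adjacent C=O → ether.
  CH2OCH2: C–O–C with sp³ carbons on both sides and no adjacent C=O → ether.
  CH(CH2OH): pendant –CH2OH on an sp³ backbone C → alcohol.
  CH2CONHCH2: –C(=O)–N– linkage → amide (the N is not an amine).
  CH(COCH3): pendant –COCH3: carbonyl C bonded to two carbons → ketone.
  CH(Br): halogen on an sp³ carbon → alkyl halide.
  CH(OH): –OH on an sp³ carbon → alcohol (secondary).
  CH(COOCH3): pendant –COOCH3: carbonyl C bonded to C and –OCH3 → ester.
  COOCH2CH3: –C(=O)OCH2CH3: carbonyl C bonded to C and to –OEt → ester.
Ether appears at: CH2OCH2, CH(OCH3), CH2OCH2, CH2OCH2, CH2OCH2 → 5.

5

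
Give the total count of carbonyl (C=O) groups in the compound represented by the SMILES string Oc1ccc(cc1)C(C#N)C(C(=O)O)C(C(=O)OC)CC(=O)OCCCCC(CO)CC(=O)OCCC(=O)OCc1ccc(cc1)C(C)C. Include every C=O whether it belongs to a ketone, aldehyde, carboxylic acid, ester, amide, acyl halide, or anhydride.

5

CH(COOH): carboxylic acid, 1 C=O (running total 1).
CH(COOCH3): ester, 1 C=O (running total 2).
CH2COOCH2: ester, 1 C=O (running total 3).
CH2COOCH2: ester, 1 C=O (running total 4).
CH2COOCH2: ester, 1 C=O (running total 5).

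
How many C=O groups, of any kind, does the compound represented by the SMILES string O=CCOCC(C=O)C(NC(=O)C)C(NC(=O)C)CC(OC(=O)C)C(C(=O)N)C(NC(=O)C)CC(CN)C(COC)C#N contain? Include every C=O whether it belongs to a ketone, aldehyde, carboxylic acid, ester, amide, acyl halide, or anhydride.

OHC: aldehyde, 1 C=O (running total 1).
CH(CHO): aldehyde, 1 C=O (running total 2).
CH(NHCOCH3): amide, 1 C=O (running total 3).
CH(NHCOCH3): amide, 1 C=O (running total 4).
CH(OCOCH3): ester, 1 C=O (running total 5).
CH(CONH2): amide, 1 C=O (running total 6).
CH(NHCOCH3): amide, 1 C=O (running total 7).

7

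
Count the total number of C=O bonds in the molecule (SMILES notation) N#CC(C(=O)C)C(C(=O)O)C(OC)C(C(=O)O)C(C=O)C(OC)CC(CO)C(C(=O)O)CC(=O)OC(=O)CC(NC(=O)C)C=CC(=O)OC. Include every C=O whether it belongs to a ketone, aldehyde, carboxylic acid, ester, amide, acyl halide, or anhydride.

9

CH(COCH3): ketone, 1 C=O (running total 1).
CH(COOH): carboxylic acid, 1 C=O (running total 2).
CH(COOH): carboxylic acid, 1 C=O (running total 3).
CH(CHO): aldehyde, 1 C=O (running total 4).
CH(COOH): carboxylic acid, 1 C=O (running total 5).
CH2CO-O-COCH2: anhydride, 2 C=O (running total 7).
CH(NHCOCH3): amide, 1 C=O (running total 8).
COOCH3: ester, 1 C=O (running total 9).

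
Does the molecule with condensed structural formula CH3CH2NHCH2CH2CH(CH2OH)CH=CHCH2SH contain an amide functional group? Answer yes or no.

no

C–N–C with sp³ carbons and no adjacent C=O → amine (secondary).
pendant –CH2OH on an sp³ backbone C → alcohol.
C=C double bond → alkene.
–SH on an sp³ carbon → thiol.
The groups actually present are: alcohol, alkene, amine, thiol.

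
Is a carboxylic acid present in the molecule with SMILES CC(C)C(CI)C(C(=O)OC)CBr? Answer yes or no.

no

Working along the chain:
  CH(CH2I): pendant –CH2X: halogen on sp³ carbon → alkyl halide.
  CH(COOCH3): pendant –COOCH3: carbonyl C bonded to C and –OCH3 → ester.
  CH2Br: halogen on an sp³ carbon → alkyl halide.
In CH(COOCH3), the acyl oxygen is bonded to carbon (–O–C), not to H, so this is an ester.
The groups actually present are: alkyl halide, ester.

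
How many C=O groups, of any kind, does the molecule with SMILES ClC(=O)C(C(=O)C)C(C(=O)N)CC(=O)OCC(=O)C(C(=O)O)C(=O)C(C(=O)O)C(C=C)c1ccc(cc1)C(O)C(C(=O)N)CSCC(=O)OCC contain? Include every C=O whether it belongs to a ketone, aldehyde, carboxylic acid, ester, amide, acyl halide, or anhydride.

10

ClCO: acyl halide, 1 C=O (running total 1).
CH(COCH3): ketone, 1 C=O (running total 2).
CH(CONH2): amide, 1 C=O (running total 3).
CH2COOCH2: ester, 1 C=O (running total 4).
CO: ketone, 1 C=O (running total 5).
CH(COOH): carboxylic acid, 1 C=O (running total 6).
CO: ketone, 1 C=O (running total 7).
CH(COOH): carboxylic acid, 1 C=O (running total 8).
CH(CONH2): amide, 1 C=O (running total 9).
COOCH2CH3: ester, 1 C=O (running total 10).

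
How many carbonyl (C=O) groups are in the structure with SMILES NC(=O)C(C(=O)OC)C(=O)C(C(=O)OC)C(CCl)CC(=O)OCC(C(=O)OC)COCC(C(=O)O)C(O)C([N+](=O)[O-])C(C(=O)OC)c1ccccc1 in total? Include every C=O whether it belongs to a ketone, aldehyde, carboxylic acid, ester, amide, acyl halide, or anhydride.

H2NCO: amide, 1 C=O (running total 1).
CH(COOCH3): ester, 1 C=O (running total 2).
CO: ketone, 1 C=O (running total 3).
CH(COOCH3): ester, 1 C=O (running total 4).
CH2COOCH2: ester, 1 C=O (running total 5).
CH(COOCH3): ester, 1 C=O (running total 6).
CH(COOH): carboxylic acid, 1 C=O (running total 7).
CH(COOCH3): ester, 1 C=O (running total 8).

8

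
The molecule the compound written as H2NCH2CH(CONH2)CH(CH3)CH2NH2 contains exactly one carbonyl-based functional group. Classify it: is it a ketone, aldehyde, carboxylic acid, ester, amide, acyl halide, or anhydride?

amide

The carbonyl is in the CH(CONH2) segment: pendant –CONH2: carbonyl C bonded to C and N → amide.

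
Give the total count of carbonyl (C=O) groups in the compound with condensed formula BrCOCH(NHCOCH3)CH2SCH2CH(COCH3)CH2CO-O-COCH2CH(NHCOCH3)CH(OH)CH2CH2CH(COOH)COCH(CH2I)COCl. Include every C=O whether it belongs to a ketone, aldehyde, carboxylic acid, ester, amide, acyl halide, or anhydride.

9

BrCO: acyl halide, 1 C=O (running total 1).
CH(NHCOCH3): amide, 1 C=O (running total 2).
CH(COCH3): ketone, 1 C=O (running total 3).
CH2CO-O-COCH2: anhydride, 2 C=O (running total 5).
CH(NHCOCH3): amide, 1 C=O (running total 6).
CH(COOH): carboxylic acid, 1 C=O (running total 7).
CO: ketone, 1 C=O (running total 8).
COCl: acyl halide, 1 C=O (running total 9).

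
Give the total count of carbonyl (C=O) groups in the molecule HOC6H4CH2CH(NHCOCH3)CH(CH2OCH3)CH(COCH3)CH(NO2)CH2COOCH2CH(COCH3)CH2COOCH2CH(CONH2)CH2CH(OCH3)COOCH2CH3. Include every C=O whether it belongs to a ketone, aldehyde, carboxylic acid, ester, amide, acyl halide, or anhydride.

7

CH(NHCOCH3): amide, 1 C=O (running total 1).
CH(COCH3): ketone, 1 C=O (running total 2).
CH2COOCH2: ester, 1 C=O (running total 3).
CH(COCH3): ketone, 1 C=O (running total 4).
CH2COOCH2: ester, 1 C=O (running total 5).
CH(CONH2): amide, 1 C=O (running total 6).
COOCH2CH3: ester, 1 C=O (running total 7).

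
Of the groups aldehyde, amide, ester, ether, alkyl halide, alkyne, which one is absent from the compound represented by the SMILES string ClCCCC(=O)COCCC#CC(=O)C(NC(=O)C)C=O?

ester

ether: present (CH2OCH2 — C–O–C with sp³ carbons on both sides and no adjacent C=O → ether).
amide: present (CH(NHCOCH3) — pendant –NHC(=O)CH3: N bonded to a carbonyl → amide (not amine)).
alkyl halide: present (ClCH2 — halogen on an sp³ carbon → alkyl halide).
alkyne: present (C≡C — C≡C triple bond → alkyne).
aldehyde: present (CHO — terminal –CHO: carbonyl C bonded to H and C → aldehyde).
ester: no segment matches this pattern.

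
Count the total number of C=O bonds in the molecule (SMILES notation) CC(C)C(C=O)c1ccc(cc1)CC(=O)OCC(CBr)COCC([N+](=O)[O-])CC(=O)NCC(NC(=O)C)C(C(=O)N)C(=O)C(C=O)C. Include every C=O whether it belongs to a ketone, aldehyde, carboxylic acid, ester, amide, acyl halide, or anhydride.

CH(CHO): aldehyde, 1 C=O (running total 1).
CH2COOCH2: ester, 1 C=O (running total 2).
CH2CONHCH2: amide, 1 C=O (running total 3).
CH(NHCOCH3): amide, 1 C=O (running total 4).
CH(CONH2): amide, 1 C=O (running total 5).
CO: ketone, 1 C=O (running total 6).
CH(CHO): aldehyde, 1 C=O (running total 7).

7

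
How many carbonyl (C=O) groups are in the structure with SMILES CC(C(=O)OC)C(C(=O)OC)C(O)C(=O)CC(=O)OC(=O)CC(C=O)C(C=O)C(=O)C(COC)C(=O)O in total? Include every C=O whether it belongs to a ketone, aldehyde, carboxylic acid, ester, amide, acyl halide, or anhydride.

9

CH(COOCH3): ester, 1 C=O (running total 1).
CH(COOCH3): ester, 1 C=O (running total 2).
CO: ketone, 1 C=O (running total 3).
CH2CO-O-COCH2: anhydride, 2 C=O (running total 5).
CH(CHO): aldehyde, 1 C=O (running total 6).
CH(CHO): aldehyde, 1 C=O (running total 7).
CO: ketone, 1 C=O (running total 8).
COOH: carboxylic acid, 1 C=O (running total 9).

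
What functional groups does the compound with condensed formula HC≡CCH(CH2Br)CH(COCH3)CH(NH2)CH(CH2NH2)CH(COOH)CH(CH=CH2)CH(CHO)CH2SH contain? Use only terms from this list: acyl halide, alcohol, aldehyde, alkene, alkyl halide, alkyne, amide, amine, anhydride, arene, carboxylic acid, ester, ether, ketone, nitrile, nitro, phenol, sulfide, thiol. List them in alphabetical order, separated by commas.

Taking each segment in turn:
  HC≡C: C≡C triple bond → alkyne.
  CH(CH2Br): pendant –CH2X: halogen on sp³ carbon → alkyl halide.
  CH(COCH3): pendant –COCH3: carbonyl C bonded to two carbons → ketone.
  CH(NH2): –NH2 on an sp³ carbon with no adjacent C=O → amine.
  CH(CH2NH2): pendant –CH2NH2: N on sp³ C, no adjacent C=O → amine.
  CH(COOH): pendant –COOH: carbonyl C bonded to C and –OH → carboxylic acid.
  CH(CH=CH2): pendant –CH=CH2: C=C double bond → alkene.
  CH(CHO): pendant –CHO: carbonyl C bonded to C and H → aldehyde.
  CH2SH: –SH on an sp³ carbon → thiol.

aldehyde, alkene, alkyl halide, alkyne, amine, carboxylic acid, ketone, thiol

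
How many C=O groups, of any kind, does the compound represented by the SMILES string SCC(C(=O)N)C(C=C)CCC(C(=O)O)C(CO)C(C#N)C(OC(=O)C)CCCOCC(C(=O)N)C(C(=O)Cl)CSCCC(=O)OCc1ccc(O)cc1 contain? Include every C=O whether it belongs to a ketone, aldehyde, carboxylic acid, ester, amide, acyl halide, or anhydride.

CH(CONH2): amide, 1 C=O (running total 1).
CH(COOH): carboxylic acid, 1 C=O (running total 2).
CH(OCOCH3): ester, 1 C=O (running total 3).
CH(CONH2): amide, 1 C=O (running total 4).
CH(COCl): acyl halide, 1 C=O (running total 5).
CH2COOCH2: ester, 1 C=O (running total 6).

6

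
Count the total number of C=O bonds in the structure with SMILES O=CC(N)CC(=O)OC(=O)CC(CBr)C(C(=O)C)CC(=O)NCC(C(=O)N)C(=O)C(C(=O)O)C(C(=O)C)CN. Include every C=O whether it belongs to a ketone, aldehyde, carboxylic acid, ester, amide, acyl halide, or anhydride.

OHC: aldehyde, 1 C=O (running total 1).
CH2CO-O-COCH2: anhydride, 2 C=O (running total 3).
CH(COCH3): ketone, 1 C=O (running total 4).
CH2CONHCH2: amide, 1 C=O (running total 5).
CH(CONH2): amide, 1 C=O (running total 6).
CO: ketone, 1 C=O (running total 7).
CH(COOH): carboxylic acid, 1 C=O (running total 8).
CH(COCH3): ketone, 1 C=O (running total 9).

9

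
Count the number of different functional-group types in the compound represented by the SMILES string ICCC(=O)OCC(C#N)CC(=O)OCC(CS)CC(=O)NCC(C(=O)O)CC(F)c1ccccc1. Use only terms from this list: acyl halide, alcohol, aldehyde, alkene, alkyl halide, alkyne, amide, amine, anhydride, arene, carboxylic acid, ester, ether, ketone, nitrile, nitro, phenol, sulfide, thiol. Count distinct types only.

7

Taking each segment in turn:
  ICH2: halogen on an sp³ carbon → alkyl halide.
  CH2COOCH2: –C(=O)–O–C with C on the carbonyl side → ester.
  CH(CN): pendant –C≡N: nitrile.
  CH2COOCH2: –C(=O)–O–C with C on the carbonyl side → ester.
  CH(CH2SH): pendant –CH2SH → thiol.
  CH2CONHCH2: –C(=O)–N– linkage → amide (the N is not an amine).
  CH(COOH): pendant –COOH: carbonyl C bonded to C and –OH → carboxylic acid.
  CH(F): halogen on an sp³ carbon → alkyl halide.
  C6H5: –C6H5 phenyl ring → arene.
Distinct types present: alkyl halide, amide, arene, carboxylic acid, ester, nitrile, thiol.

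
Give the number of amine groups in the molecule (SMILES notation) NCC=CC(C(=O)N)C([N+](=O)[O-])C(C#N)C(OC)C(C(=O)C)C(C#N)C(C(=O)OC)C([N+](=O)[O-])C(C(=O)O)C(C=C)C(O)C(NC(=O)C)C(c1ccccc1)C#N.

1

–NH2 on an sp³ carbon with no adjacent C=O → amine.
C=C double bond → alkene.
pendant –CONH2: carbonyl C bonded to C and N → amide.
–NO2 on an sp³ carbon → nitro (the N=O is not a carbonyl).
pendant –C≡N: nitrile.
pendant –OCH3: C–O–C with sp³ C, no adjacent C=O → ether.
pendant –COCH3: carbonyl C bonded to two carbons → ketone.
pendant –C≡N: nitrile.
pendant –COOCH3: carbonyl C bonded to C and –OCH3 → ester.
–NO2 on an sp³ carbon → nitro (the N=O is not a carbonyl).
pendant –COOH: carbonyl C bonded to C and –OH → carboxylic acid.
pendant –CH=CH2: C=C double bond → alkene.
–OH on an sp³ carbon → alcohol (secondary).
pendant –NHC(=O)CH3: N bonded to a carbonyl → amide (not amine).
pendant –C6H5: benzene ring → arene.
–C≡N: carbon triple-bonded to nitrogen → nitrile.
Amine appears at: H2NCH2 → 1.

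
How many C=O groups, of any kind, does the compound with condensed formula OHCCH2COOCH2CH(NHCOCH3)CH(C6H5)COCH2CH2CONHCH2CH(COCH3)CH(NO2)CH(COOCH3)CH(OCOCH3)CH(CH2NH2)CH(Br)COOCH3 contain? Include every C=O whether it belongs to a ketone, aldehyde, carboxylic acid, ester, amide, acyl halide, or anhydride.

OHC: aldehyde, 1 C=O (running total 1).
CH2COOCH2: ester, 1 C=O (running total 2).
CH(NHCOCH3): amide, 1 C=O (running total 3).
CO: ketone, 1 C=O (running total 4).
CH2CONHCH2: amide, 1 C=O (running total 5).
CH(COCH3): ketone, 1 C=O (running total 6).
CH(COOCH3): ester, 1 C=O (running total 7).
CH(OCOCH3): ester, 1 C=O (running total 8).
COOCH3: ester, 1 C=O (running total 9).

9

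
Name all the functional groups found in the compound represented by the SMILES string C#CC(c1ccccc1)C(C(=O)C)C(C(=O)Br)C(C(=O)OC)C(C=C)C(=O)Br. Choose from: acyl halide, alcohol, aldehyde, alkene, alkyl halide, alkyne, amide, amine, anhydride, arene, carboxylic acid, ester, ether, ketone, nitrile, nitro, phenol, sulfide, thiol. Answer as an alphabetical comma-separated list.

acyl halide, alkene, alkyne, arene, ester, ketone

Taking each segment in turn:
  HC≡C: C≡C triple bond → alkyne.
  CH(C6H5): pendant –C6H5: benzene ring → arene.
  CH(COCH3): pendant –COCH3: carbonyl C bonded to two carbons → ketone.
  CH(COBr): pendant –C(=O)X: carbonyl C bonded to C and halogen → acyl halide.
  CH(COOCH3): pendant –COOCH3: carbonyl C bonded to C and –OCH3 → ester.
  CH(CH=CH2): pendant –CH=CH2: C=C double bond → alkene.
  COBr: –C(=O)Br: carbonyl C bonded to C and to a halogen → acyl halide (not alkyl halide).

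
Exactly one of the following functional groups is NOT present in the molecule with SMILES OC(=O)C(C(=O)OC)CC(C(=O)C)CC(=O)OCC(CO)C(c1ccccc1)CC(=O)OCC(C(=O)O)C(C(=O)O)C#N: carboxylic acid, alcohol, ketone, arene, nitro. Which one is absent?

alcohol: present (CH(CH2OH) — pendant –CH2OH on an sp³ backbone C → alcohol).
carboxylic acid: present (HOOC — –COOH: carbonyl C bonded to –OH and C → carboxylic acid (the –OH is not a separate alcohol)).
ketone: present (CH(COCH3) — pendant –COCH3: carbonyl C bonded to two carbons → ketone).
arene: present (CH(C6H5) — pendant –C6H5: benzene ring → arene).
nitro: no segment matches this pattern.

nitro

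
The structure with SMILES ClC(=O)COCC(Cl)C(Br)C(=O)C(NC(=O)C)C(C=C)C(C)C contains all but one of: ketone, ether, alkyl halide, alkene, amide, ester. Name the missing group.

ketone: present (CO — –C(=O)– with carbon on both sides → ketone).
alkyl halide: present (CH(Cl) — halogen on an sp³ carbon → alkyl halide).
ether: present (CH2OCH2 — C–O–C with sp³ carbons on both sides and no adjacent C=O → ether).
amide: present (CH(NHCOCH3) — pendant –NHC(=O)CH3: N bonded to a carbonyl → amide (not amine)).
alkene: present (CH(CH=CH2) — pendant –CH=CH2: C=C double bond → alkene).
ester: no segment matches this pattern.

ester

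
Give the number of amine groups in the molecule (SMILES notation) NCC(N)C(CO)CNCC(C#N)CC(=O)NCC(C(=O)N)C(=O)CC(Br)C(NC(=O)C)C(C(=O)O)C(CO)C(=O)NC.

Taking each segment in turn:
  H2NCH2: –NH2 on an sp³ carbon with no adjacent C=O → amine.
  CH(NH2): –NH2 on an sp³ carbon with no adjacent C=O → amine.
  CH(CH2OH): pendant –CH2OH on an sp³ backbone C → alcohol.
  CH2NHCH2: C–N–C with sp³ carbons and no adjacent C=O → amine (secondary).
  CH(CN): pendant –C≡N: nitrile.
  CH2CONHCH2: –C(=O)–N– linkage → amide (the N is not an amine).
  CH(CONH2): pendant –CONH2: carbonyl C bonded to C and N → amide.
  CO: –C(=O)– with carbon on both sides → ketone.
  CH(Br): halogen on an sp³ carbon → alkyl halide.
  CH(NHCOCH3): pendant –NHC(=O)CH3: N bonded to a carbonyl → amide (not amine).
  CH(COOH): pendant –COOH: carbonyl C bonded to C and –OH → carboxylic acid.
  CH(CH2OH): pendant –CH2OH on an sp³ backbone C → alcohol.
  CONHCH3: –C(=O)NHCH3: carbonyl C bonded to C and to N → amide (the N is not an amine).
Amine appears at: H2NCH2, CH(NH2), CH2NHCH2 → 3.

3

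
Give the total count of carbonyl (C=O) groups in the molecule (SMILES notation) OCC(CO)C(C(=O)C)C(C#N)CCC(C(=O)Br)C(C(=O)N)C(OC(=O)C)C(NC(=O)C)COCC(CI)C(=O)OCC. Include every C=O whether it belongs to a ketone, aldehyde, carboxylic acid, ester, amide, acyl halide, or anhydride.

6

CH(COCH3): ketone, 1 C=O (running total 1).
CH(COBr): acyl halide, 1 C=O (running total 2).
CH(CONH2): amide, 1 C=O (running total 3).
CH(OCOCH3): ester, 1 C=O (running total 4).
CH(NHCOCH3): amide, 1 C=O (running total 5).
COOCH2CH3: ester, 1 C=O (running total 6).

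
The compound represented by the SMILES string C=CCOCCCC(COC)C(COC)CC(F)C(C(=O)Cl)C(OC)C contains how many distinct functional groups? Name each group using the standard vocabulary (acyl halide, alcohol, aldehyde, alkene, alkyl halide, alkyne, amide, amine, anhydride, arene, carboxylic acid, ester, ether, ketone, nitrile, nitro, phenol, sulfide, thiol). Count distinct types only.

C=C double bond → alkene.
C–O–C with sp³ carbons on both sides and no adjacent C=O → ether.
pendant –CH2OCH3: C–O–C linkage → ether.
pendant –CH2OCH3: C–O–C linkage → ether.
halogen on an sp³ carbon → alkyl halide.
pendant –C(=O)X: carbonyl C bonded to C and halogen → acyl halide.
pendant –OCH3: C–O–C with sp³ C, no adjacent C=O → ether.
Distinct types present: acyl halide, alkene, alkyl halide, ether.

4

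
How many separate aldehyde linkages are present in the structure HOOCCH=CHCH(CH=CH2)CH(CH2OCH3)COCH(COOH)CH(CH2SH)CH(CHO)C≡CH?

1

Working along the chain:
  HOOC: –COOH: carbonyl C bonded to –OH and C → carboxylic acid (the –OH is not a separate alcohol).
  CH=CH: C=C double bond → alkene.
  CH(CH=CH2): pendant –CH=CH2: C=C double bond → alkene.
  CH(CH2OCH3): pendant –CH2OCH3: C–O–C linkage → ether.
  CO: –C(=O)– with carbon on both sides → ketone.
  CH(COOH): pendant –COOH: carbonyl C bonded to C and –OH → carboxylic acid.
  CH(CH2SH): pendant –CH2SH → thiol.
  CH(CHO): pendant –CHO: carbonyl C bonded to C and H → aldehyde.
  C≡CH: C≡C triple bond → alkyne.
Aldehyde appears at: CH(CHO) → 1.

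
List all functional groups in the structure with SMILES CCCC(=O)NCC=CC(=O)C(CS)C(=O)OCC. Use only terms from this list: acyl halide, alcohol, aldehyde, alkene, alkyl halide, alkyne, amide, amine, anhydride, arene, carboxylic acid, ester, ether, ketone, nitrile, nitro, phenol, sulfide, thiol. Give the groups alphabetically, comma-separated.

alkene, amide, ester, ketone, thiol

–C(=O)–N– linkage → amide (the N is not an amine).
C=C double bond → alkene.
–C(=O)– with carbon on both sides → ketone.
pendant –CH2SH → thiol.
–C(=O)OCH2CH3: carbonyl C bonded to C and to –OEt → ester.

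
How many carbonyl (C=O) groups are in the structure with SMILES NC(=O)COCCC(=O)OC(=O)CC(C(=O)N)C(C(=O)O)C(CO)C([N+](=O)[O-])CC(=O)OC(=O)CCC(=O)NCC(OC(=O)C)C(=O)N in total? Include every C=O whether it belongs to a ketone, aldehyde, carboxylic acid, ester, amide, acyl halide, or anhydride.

H2NCO: amide, 1 C=O (running total 1).
CH2CO-O-COCH2: anhydride, 2 C=O (running total 3).
CH(CONH2): amide, 1 C=O (running total 4).
CH(COOH): carboxylic acid, 1 C=O (running total 5).
CH2CO-O-COCH2: anhydride, 2 C=O (running total 7).
CH2CONHCH2: amide, 1 C=O (running total 8).
CH(OCOCH3): ester, 1 C=O (running total 9).
CONH2: amide, 1 C=O (running total 10).

10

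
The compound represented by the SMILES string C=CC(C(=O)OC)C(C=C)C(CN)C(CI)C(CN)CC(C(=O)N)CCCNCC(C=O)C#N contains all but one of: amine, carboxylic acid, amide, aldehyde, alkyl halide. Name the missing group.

amide: present (CH(CONH2) — pendant –CONH2: carbonyl C bonded to C and N → amide).
amine: present (CH(CH2NH2) — pendant –CH2NH2: N on sp³ C, no adjacent C=O → amine).
aldehyde: present (CH(CHO) — pendant –CHO: carbonyl C bonded to C and H → aldehyde).
alkyl halide: present (CH(CH2I) — pendant –CH2X: halogen on sp³ carbon → alkyl halide).
carboxylic acid: absent. In CH(COOCH3), the acyl oxygen is bonded to carbon (–O–C), not to H, so this is an ester. In CH(CONH2), the carbonyl is bonded to nitrogen, not to –OH; that is an amide.

carboxylic acid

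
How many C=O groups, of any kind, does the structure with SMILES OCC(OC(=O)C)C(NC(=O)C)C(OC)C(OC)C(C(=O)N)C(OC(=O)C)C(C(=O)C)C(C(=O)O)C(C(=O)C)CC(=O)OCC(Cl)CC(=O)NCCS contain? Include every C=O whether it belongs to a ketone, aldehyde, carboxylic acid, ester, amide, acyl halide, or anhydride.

9

CH(OCOCH3): ester, 1 C=O (running total 1).
CH(NHCOCH3): amide, 1 C=O (running total 2).
CH(CONH2): amide, 1 C=O (running total 3).
CH(OCOCH3): ester, 1 C=O (running total 4).
CH(COCH3): ketone, 1 C=O (running total 5).
CH(COOH): carboxylic acid, 1 C=O (running total 6).
CH(COCH3): ketone, 1 C=O (running total 7).
CH2COOCH2: ester, 1 C=O (running total 8).
CH2CONHCH2: amide, 1 C=O (running total 9).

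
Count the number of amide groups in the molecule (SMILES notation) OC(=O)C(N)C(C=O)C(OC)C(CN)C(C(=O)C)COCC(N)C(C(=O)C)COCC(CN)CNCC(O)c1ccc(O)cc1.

Working along the chain:
  HOOC: –COOH: carbonyl C bonded to –OH and C → carboxylic acid (the –OH is not a separate alcohol).
  CH(NH2): –NH2 on an sp³ carbon with no adjacent C=O → amine.
  CH(CHO): pendant –CHO: carbonyl C bonded to C and H → aldehyde.
  CH(OCH3): pendant –OCH3: C–O–C with sp³ C, no adjacent C=O → ether.
  CH(CH2NH2): pendant –CH2NH2: N on sp³ C, no adjacent C=O → amine.
  CH(COCH3): pendant –COCH3: carbonyl C bonded to two carbons → ketone.
  CH2OCH2: C–O–C with sp³ carbons on both sides and no adjacent C=O → ether.
  CH(NH2): –NH2 on an sp³ carbon with no adjacent C=O → amine.
  CH(COCH3): pendant –COCH3: carbonyl C bonded to two carbons → ketone.
  CH2OCH2: C–O–C with sp³ carbons on both sides and no adjacent C=O → ether.
  CH(CH2NH2): pendant –CH2NH2: N on sp³ C, no adjacent C=O → amine.
  CH2NHCH2: C–N–C with sp³ carbons and no adjacent C=O → amine (secondary).
  CH(OH): –OH on an sp³ carbon → alcohol (secondary).
  C6H4OH: –OH attached directly to an aromatic ring → phenol (not alcohol); the ring itself is an arene.
No segment is a amide: CH(NH2) is amine, not amide; CH(CH2NH2) is amine, not amide; CH(NH2) is amine, not amide. → 0.

0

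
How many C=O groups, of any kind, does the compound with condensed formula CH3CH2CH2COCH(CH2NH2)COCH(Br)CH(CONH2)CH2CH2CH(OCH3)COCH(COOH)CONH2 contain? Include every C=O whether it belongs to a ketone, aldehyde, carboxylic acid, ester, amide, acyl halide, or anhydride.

CO: ketone, 1 C=O (running total 1).
CO: ketone, 1 C=O (running total 2).
CH(CONH2): amide, 1 C=O (running total 3).
CO: ketone, 1 C=O (running total 4).
CH(COOH): carboxylic acid, 1 C=O (running total 5).
CONH2: amide, 1 C=O (running total 6).

6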